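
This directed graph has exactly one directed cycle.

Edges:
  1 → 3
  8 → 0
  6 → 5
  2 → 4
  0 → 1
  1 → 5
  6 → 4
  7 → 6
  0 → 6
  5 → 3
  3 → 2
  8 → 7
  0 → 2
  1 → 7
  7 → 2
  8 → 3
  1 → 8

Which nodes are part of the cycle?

0, 1, 8

DFS with gray/black marking from 1:
1 gray
  3 gray
    2 gray
      4 gray
      4 black
    2 black
  3 black
  7 gray
    6 gray
      5 gray
        5→3: 3 black — skip
      5 black
      6→4: 4 black — skip
    6 black
    7→2: 2 black — skip
  7 black
  1→5: 5 black — skip
  8 gray
    0 gray
      0→6: 6 black — skip
      0→1: 1 is gray → back edge
Back edge closes the cycle 1 → 8 → 0 → 1; its vertices are {0, 1, 8}.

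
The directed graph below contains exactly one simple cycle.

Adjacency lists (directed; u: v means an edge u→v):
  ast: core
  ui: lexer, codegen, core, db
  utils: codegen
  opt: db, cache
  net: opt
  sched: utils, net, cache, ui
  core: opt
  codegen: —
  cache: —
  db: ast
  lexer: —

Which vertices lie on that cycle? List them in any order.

db, ast, opt, core

DFS with gray/black marking from opt:
opt gray
  db gray
    ast gray
      core gray
        core→opt: opt is gray → back edge
Back edge closes the cycle opt → db → ast → core → opt; its vertices are {db, ast, opt, core}.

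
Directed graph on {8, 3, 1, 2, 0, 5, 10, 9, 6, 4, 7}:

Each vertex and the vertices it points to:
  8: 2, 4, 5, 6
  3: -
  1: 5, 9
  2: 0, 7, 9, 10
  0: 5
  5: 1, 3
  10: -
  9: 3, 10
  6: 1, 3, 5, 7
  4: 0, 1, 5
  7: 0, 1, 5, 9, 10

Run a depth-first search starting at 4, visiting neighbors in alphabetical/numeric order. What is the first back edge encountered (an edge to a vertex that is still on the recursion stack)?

1->5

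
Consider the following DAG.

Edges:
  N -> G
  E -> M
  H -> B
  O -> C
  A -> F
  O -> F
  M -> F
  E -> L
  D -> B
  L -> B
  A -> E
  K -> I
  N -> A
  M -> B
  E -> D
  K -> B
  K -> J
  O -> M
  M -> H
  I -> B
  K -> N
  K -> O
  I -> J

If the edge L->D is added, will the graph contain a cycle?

No

Adding L→D creates a cycle iff D can already reach L.
Explore from D: no path reaches L. The graph stays acyclic.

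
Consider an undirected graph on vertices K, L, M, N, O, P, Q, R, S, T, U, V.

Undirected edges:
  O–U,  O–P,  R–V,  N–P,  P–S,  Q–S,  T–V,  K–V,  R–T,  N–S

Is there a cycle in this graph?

Yes

DFS, tracking each vertex's parent; an edge to a visited non-parent vertex closes a cycle.
Start from Q:
visit Q (parent –)
  visit S (parent Q)
    visit P (parent S)
      visit N (parent P)
        N–S: S visited and ≠ parent → cycle
Cycle: S – P – N – S.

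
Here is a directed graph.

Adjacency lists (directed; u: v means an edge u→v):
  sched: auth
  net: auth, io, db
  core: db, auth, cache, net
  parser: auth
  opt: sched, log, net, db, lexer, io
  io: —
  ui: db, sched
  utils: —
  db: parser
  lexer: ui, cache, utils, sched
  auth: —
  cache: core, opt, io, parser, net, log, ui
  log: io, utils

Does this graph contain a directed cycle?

DFS with white/gray/black marking, starting from db:
db gray
  parser gray
    auth gray
    auth black
  parser black
db black
sched gray
  sched→auth: auth black — skip
sched black
net gray
  net→auth: auth black — skip
  io gray
  io black
  net→db: db black — skip
net black
core gray
  core→db: db black — skip
  core→auth: auth black — skip
  cache gray
    cache→core: core is gray → back edge
Back edge found, so a cycle exists: core → cache → core.

Yes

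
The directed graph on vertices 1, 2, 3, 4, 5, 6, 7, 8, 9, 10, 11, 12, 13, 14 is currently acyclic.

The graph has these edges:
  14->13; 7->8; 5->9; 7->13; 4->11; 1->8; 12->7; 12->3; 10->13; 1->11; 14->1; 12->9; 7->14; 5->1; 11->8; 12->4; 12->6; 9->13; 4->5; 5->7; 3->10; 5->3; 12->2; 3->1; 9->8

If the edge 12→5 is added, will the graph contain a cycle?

Adding 12→5 creates a cycle iff 5 can already reach 12.
Explore from 5: no path reaches 12. The graph stays acyclic.

No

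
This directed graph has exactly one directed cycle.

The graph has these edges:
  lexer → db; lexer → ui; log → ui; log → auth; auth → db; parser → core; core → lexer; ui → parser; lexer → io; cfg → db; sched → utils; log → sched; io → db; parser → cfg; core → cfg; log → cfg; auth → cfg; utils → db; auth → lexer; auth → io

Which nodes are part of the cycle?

DFS with gray/black marking from ui:
ui gray
  parser gray
    cfg gray
      db gray
      db black
    cfg black
    core gray
      core→cfg: cfg black — skip
      lexer gray
        io gray
          io→db: db black — skip
        io black
        lexer→db: db black — skip
        lexer→ui: ui is gray → back edge
Back edge closes the cycle ui → parser → core → lexer → ui; its vertices are {ui, core, lexer, parser}.

ui, core, lexer, parser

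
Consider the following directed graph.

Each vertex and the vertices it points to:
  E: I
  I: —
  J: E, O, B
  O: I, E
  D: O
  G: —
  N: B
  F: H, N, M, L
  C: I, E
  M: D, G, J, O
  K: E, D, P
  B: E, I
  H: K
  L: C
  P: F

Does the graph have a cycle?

Yes

DFS with white/gray/black marking, starting from D:
D gray
  O gray
    I gray
    I black
    E gray
      E→I: I black — skip
    E black
  O black
D black
J gray
  J→E: E black — skip
  J→O: O black — skip
  B gray
    B→E: E black — skip
    B→I: I black — skip
  B black
J black
G gray
G black
N gray
  N→B: B black — skip
N black
F gray
  H gray
    K gray
      K→E: E black — skip
      K→D: D black — skip
      P gray
        P→F: F is gray → back edge
Back edge found, so a cycle exists: F → H → K → P → F.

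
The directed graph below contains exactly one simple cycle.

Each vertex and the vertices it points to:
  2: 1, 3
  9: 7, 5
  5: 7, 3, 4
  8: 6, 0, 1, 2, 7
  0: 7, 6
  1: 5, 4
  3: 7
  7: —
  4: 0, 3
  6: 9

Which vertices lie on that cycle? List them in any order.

0, 4, 5, 6, 9

DFS with gray/black marking from 0:
0 gray
  7 gray
  7 black
  6 gray
    9 gray
      9→7: 7 black — skip
      5 gray
        5→7: 7 black — skip
        3 gray
          3→7: 7 black — skip
        3 black
        4 gray
          4→0: 0 is gray → back edge
Back edge closes the cycle 0 → 6 → 9 → 5 → 4 → 0; its vertices are {0, 4, 5, 6, 9}.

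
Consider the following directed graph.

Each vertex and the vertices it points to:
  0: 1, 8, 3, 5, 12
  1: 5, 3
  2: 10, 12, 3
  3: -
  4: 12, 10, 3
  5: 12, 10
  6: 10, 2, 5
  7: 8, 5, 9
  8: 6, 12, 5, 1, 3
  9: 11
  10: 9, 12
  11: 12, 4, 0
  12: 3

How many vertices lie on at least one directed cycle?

A vertex is on a directed cycle iff it belongs to a strongly connected component of size ≥ 2 (or has a self-loop).
The vertices on cycles are {0, 1, 2, 4, 5, 6, 8, 9, 10, 11} — 10 in total.

10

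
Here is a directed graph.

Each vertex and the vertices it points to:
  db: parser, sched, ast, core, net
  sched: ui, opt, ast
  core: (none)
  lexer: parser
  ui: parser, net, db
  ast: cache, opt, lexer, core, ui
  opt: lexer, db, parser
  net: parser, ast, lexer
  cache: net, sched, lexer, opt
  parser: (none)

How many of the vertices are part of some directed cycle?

A vertex is on a directed cycle iff it belongs to a strongly connected component of size ≥ 2 (or has a self-loop).
The vertices on cycles are {db, ui, ast, net, opt, cache, sched} — 7 in total.

7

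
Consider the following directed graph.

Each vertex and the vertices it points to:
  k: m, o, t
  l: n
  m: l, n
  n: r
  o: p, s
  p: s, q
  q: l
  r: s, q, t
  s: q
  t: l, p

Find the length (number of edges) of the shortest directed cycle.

For each vertex v, BFS finds the shortest path from v back to v.
The shortest such closed walk is n → r → q → l → n, length 4.

4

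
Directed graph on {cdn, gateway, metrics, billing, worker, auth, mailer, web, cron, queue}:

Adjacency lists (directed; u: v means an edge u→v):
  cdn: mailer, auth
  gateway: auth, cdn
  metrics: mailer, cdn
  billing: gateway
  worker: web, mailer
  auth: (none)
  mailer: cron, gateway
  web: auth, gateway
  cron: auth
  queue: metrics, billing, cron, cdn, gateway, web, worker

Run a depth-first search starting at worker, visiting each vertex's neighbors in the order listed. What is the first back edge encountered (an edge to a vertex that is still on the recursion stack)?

DFS from worker (visiting each vertex's neighbors in the order listed); mark gray on enter, black on exit:
worker gray
  web gray
    auth gray
    auth black
    gateway gray
      gateway→auth: auth black — skip
      cdn gray
        mailer gray
          cron gray
            cron→auth: auth black — skip
          cron black
          mailer→gateway: gateway is gray → back edge
First back edge: mailer → gateway.

mailer->gateway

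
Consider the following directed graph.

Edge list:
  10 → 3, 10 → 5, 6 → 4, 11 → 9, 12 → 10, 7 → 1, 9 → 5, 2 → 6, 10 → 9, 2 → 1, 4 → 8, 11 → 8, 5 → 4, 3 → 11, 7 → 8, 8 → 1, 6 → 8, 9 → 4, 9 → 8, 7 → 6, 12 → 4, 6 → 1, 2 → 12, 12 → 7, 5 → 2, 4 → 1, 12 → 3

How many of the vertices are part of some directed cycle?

7

A vertex is on a directed cycle iff it belongs to a strongly connected component of size ≥ 2 (or has a self-loop).
The vertices on cycles are {2, 3, 5, 9, 10, 11, 12} — 7 in total.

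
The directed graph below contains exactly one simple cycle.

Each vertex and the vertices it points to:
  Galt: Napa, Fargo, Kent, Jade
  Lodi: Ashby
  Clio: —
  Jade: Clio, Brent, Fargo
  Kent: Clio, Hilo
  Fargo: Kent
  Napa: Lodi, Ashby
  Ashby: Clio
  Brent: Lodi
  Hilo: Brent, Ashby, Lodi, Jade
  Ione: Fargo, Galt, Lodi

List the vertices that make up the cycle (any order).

Hilo, Jade, Kent, Fargo

DFS with gray/black marking from Kent:
Kent gray
  Clio gray
  Clio black
  Hilo gray
    Brent gray
      Lodi gray
        Ashby gray
          Ashby→Clio: Clio black — skip
        Ashby black
      Lodi black
    Brent black
    Hilo→Ashby: Ashby black — skip
    Hilo→Lodi: Lodi black — skip
    Jade gray
      Jade→Clio: Clio black — skip
      Jade→Brent: Brent black — skip
      Fargo gray
        Fargo→Kent: Kent is gray → back edge
Back edge closes the cycle Kent → Hilo → Jade → Fargo → Kent; its vertices are {Hilo, Jade, Kent, Fargo}.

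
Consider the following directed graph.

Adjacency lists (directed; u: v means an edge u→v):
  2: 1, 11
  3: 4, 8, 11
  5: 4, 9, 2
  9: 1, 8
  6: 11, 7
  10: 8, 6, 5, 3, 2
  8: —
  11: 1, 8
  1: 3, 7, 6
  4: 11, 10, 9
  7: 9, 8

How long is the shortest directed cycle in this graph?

3

For each vertex v, BFS finds the shortest path from v back to v.
The shortest such closed walk is 10 → 3 → 4 → 10, length 3.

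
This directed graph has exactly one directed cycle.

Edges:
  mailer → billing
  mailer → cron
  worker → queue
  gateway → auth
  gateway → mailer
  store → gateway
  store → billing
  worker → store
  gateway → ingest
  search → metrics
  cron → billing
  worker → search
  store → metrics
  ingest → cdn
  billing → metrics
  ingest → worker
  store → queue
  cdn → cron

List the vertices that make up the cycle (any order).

store, ingest, worker, gateway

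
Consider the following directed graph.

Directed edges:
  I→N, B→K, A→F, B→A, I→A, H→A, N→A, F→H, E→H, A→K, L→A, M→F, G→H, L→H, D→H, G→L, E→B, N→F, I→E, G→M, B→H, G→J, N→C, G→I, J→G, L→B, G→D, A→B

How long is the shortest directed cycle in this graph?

2

For each vertex v, BFS finds the shortest path from v back to v.
The shortest such closed walk is G → J → G, length 2.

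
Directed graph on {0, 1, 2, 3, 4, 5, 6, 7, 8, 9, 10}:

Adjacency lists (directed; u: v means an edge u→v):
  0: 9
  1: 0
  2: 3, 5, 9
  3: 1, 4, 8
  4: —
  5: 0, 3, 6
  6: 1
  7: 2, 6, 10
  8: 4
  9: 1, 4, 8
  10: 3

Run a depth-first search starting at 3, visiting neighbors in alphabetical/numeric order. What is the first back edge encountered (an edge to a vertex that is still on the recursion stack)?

9→1

DFS from 3 (visiting neighbors in alphabetical/numeric order); mark gray on enter, black on exit:
3 gray
  1 gray
    0 gray
      9 gray
        9→1: 1 is gray → back edge
First back edge: 9 → 1.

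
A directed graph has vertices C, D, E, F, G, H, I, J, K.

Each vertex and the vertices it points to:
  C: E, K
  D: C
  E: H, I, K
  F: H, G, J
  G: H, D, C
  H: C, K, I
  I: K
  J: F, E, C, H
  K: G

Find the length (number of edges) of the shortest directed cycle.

2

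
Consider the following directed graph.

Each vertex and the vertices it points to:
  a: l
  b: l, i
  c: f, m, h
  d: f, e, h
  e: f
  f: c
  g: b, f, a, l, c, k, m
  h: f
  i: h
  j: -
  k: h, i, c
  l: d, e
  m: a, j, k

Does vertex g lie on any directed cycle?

No

g lies on a cycle iff there is a path from g back to itself.
Exploring from g, it never reaches itself; equivalently, its strongly connected component is a singleton.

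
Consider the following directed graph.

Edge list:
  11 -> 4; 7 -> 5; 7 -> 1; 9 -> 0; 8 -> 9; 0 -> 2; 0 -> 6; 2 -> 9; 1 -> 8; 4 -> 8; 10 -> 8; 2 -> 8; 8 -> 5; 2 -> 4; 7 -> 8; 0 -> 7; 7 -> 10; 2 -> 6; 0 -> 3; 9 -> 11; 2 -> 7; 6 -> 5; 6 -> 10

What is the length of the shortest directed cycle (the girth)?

3

For each vertex v, BFS finds the shortest path from v back to v.
The shortest such closed walk is 9 → 0 → 2 → 9, length 3.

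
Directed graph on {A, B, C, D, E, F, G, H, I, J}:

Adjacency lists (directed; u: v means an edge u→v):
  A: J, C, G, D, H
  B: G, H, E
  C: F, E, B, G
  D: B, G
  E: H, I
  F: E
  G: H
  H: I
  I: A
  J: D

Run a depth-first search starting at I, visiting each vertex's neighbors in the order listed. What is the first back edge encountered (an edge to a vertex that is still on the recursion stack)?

DFS from I (visiting each vertex's neighbors in the order listed); mark gray on enter, black on exit:
I gray
  A gray
    J gray
      D gray
        B gray
          G gray
            H gray
              H→I: I is gray → back edge
First back edge: H → I.

H→I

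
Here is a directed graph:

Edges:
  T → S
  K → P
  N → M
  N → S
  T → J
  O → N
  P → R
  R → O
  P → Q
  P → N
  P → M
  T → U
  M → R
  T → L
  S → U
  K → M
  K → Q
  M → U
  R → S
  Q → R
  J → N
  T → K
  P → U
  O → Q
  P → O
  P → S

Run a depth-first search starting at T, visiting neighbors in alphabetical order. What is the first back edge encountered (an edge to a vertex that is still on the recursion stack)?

O->N

DFS from T (visiting neighbors in alphabetical order); mark gray on enter, black on exit:
T gray
  J gray
    N gray
      M gray
        R gray
          O gray
            O→N: N is gray → back edge
First back edge: O → N.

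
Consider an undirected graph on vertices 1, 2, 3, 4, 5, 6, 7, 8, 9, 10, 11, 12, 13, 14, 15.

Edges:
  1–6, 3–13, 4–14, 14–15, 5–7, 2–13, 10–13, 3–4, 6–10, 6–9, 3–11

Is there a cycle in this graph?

No

DFS, tracking each vertex's parent; an edge to a visited non-parent vertex closes a cycle.
Start from 13:
visit 13 (parent –)
  visit 2 (parent 13)
    2–13: parent, skip
  visit 10 (parent 13)
    10–13: parent, skip
    visit 6 (parent 10)
      6–10: parent, skip
      visit 9 (parent 6)
        9–6: parent, skip
      visit 1 (parent 6)
        1–6: parent, skip
  visit 3 (parent 13)
    visit 11 (parent 3)
      11–3: parent, skip
    3–13: parent, skip
    visit 4 (parent 3)
      visit 14 (parent 4)
        14–4: parent, skip
        visit 15 (parent 14)
          15–14: parent, skip
      4–3: parent, skip
visit 5 (parent –)
  visit 7 (parent 5)
    7–5: parent, skip
visit 8 (parent –)
visit 12 (parent –)
No non-parent visited neighbor found — the graph is a forest.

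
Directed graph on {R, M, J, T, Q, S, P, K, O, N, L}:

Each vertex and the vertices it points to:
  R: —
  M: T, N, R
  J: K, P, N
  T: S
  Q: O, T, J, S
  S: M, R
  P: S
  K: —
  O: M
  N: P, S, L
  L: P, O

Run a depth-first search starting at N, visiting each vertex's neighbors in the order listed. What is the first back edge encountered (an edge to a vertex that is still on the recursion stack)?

DFS from N (visiting each vertex's neighbors in the order listed); mark gray on enter, black on exit:
N gray
  P gray
    S gray
      M gray
        T gray
          T→S: S is gray → back edge
First back edge: T → S.

T->S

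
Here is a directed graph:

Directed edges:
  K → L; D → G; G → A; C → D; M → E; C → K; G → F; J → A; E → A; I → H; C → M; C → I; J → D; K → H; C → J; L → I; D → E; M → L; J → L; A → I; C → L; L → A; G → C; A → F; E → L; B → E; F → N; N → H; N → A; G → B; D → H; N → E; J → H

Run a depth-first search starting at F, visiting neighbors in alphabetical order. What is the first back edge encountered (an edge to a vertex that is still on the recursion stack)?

A->F

DFS from F (visiting neighbors in alphabetical order); mark gray on enter, black on exit:
F gray
  N gray
    A gray
      A→F: F is gray → back edge
First back edge: A → F.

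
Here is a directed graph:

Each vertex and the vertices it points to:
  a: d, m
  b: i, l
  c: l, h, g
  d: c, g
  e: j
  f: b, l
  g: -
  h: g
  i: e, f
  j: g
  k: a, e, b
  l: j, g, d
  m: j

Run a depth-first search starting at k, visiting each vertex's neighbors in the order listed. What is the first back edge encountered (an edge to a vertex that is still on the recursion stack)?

l→d

DFS from k (visiting each vertex's neighbors in the order listed); mark gray on enter, black on exit:
k gray
  a gray
    d gray
      c gray
        l gray
          j gray
            g gray
            g black
          j black
          l→g: g black — skip
          l→d: d is gray → back edge
First back edge: l → d.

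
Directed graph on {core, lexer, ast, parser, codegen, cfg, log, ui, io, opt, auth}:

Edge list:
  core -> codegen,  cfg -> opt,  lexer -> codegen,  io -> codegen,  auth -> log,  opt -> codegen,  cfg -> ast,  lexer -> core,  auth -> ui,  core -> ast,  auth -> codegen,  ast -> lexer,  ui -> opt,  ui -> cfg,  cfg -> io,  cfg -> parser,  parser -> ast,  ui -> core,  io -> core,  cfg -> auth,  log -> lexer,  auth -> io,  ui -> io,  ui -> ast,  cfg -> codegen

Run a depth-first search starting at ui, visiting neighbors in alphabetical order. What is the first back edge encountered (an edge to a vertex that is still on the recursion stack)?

core→ast

DFS from ui (visiting neighbors in alphabetical order); mark gray on enter, black on exit:
ui gray
  ast gray
    lexer gray
      codegen gray
      codegen black
      core gray
        core→ast: ast is gray → back edge
First back edge: core → ast.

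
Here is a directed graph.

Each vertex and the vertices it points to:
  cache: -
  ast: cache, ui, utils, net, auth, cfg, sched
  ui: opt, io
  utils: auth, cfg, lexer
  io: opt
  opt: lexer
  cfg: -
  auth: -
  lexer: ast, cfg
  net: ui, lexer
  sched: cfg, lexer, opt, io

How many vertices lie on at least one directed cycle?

A vertex is on a directed cycle iff it belongs to a strongly connected component of size ≥ 2 (or has a self-loop).
The vertices on cycles are {io, ui, ast, net, opt, lexer, sched, utils} — 8 in total.

8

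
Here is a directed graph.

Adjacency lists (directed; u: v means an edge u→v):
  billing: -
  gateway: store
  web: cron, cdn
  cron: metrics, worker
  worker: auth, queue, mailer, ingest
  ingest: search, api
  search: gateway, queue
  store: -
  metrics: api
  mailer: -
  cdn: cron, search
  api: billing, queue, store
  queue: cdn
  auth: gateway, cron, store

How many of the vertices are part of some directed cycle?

A vertex is on a directed cycle iff it belongs to a strongly connected component of size ≥ 2 (or has a self-loop).
The vertices on cycles are {api, cdn, auth, cron, queue, ingest, search, worker, metrics} — 9 in total.

9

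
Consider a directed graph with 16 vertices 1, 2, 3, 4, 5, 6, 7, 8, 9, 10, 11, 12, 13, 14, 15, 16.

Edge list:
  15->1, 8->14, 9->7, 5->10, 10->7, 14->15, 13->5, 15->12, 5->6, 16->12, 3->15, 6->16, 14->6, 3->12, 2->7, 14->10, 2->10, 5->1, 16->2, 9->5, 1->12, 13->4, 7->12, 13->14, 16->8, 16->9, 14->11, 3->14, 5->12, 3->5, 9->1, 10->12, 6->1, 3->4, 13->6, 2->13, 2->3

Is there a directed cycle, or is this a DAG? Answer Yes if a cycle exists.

Yes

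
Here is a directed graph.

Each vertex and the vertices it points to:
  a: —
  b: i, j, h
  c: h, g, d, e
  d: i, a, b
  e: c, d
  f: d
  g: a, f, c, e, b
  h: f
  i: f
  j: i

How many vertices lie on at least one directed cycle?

9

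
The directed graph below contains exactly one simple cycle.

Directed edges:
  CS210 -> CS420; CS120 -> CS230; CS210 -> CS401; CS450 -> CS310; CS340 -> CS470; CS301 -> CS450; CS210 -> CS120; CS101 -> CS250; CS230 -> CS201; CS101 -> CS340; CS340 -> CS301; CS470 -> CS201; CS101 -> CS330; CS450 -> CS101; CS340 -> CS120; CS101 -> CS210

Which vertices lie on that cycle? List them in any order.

DFS with gray/black marking from CS101:
CS101 gray
  CS250 gray
  CS250 black
  CS210 gray
    CS401 gray
    CS401 black
    CS420 gray
    CS420 black
    CS120 gray
      CS230 gray
        CS201 gray
        CS201 black
      CS230 black
    CS120 black
  CS210 black
  CS330 gray
  CS330 black
  CS340 gray
    CS470 gray
      CS470→CS201: CS201 black — skip
    CS470 black
    CS340→CS120: CS120 black — skip
    CS301 gray
      CS450 gray
        CS450→CS101: CS101 is gray → back edge
Back edge closes the cycle CS101 → CS340 → CS301 → CS450 → CS101; its vertices are {CS101, CS301, CS340, CS450}.

CS101, CS301, CS340, CS450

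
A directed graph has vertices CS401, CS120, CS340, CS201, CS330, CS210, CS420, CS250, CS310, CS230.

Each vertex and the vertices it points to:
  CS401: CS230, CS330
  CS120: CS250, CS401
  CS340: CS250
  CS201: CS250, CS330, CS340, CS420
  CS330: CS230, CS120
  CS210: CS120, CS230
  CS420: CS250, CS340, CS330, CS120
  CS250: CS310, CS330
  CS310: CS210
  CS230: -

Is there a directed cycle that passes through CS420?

No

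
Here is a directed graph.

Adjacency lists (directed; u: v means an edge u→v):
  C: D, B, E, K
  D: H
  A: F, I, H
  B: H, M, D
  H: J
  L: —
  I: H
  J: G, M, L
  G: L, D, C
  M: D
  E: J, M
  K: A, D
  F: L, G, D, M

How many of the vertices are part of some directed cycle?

A vertex is on a directed cycle iff it belongs to a strongly connected component of size ≥ 2 (or has a self-loop).
The vertices on cycles are {A, B, C, D, E, F, G, H, I, J, K, M} — 12 in total.

12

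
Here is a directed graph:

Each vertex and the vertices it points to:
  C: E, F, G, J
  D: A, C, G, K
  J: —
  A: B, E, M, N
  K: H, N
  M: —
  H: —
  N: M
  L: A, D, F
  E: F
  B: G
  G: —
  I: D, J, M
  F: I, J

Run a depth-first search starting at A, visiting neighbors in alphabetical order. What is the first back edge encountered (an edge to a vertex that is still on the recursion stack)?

DFS from A (visiting neighbors in alphabetical order); mark gray on enter, black on exit:
A gray
  B gray
    G gray
    G black
  B black
  E gray
    F gray
      I gray
        D gray
          D→A: A is gray → back edge
First back edge: D → A.

D→A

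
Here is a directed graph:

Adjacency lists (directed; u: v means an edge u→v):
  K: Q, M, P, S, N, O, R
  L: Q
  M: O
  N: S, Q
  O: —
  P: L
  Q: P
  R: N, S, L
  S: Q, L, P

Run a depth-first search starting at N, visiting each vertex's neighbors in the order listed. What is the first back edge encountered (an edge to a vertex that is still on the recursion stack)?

L→Q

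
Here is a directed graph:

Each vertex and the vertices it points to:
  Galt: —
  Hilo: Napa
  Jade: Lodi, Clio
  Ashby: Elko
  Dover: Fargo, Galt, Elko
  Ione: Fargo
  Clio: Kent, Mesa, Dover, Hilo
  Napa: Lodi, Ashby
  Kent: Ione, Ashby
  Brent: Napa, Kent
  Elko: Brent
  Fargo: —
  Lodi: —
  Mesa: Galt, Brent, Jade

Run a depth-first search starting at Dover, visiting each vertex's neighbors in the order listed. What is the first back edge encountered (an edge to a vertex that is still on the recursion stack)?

Ashby→Elko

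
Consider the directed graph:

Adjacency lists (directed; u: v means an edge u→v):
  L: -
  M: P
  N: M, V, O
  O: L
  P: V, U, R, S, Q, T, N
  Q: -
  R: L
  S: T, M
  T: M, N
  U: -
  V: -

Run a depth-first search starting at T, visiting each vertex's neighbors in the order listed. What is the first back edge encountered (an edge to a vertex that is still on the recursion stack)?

DFS from T (visiting each vertex's neighbors in the order listed); mark gray on enter, black on exit:
T gray
  M gray
    P gray
      V gray
      V black
      U gray
      U black
      R gray
        L gray
        L black
      R black
      S gray
        S→T: T is gray → back edge
First back edge: S → T.

S→T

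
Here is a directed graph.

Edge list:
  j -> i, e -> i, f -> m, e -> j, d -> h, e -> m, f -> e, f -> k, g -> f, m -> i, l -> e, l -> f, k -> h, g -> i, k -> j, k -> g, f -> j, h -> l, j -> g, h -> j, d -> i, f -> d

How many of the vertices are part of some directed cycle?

8

A vertex is on a directed cycle iff it belongs to a strongly connected component of size ≥ 2 (or has a self-loop).
The vertices on cycles are {d, e, f, g, h, j, k, l} — 8 in total.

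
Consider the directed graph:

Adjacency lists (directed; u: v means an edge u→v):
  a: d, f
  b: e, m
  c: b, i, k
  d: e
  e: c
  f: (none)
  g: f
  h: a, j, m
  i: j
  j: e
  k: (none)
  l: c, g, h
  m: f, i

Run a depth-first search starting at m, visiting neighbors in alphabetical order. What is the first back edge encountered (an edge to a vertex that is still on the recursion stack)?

b->e

DFS from m (visiting neighbors in alphabetical order); mark gray on enter, black on exit:
m gray
  f gray
  f black
  i gray
    j gray
      e gray
        c gray
          b gray
            b→e: e is gray → back edge
First back edge: b → e.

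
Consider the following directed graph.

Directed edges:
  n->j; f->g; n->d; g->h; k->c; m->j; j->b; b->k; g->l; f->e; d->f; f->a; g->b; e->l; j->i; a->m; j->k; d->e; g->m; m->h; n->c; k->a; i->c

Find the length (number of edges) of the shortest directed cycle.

4

For each vertex v, BFS finds the shortest path from v back to v.
The shortest such closed walk is j → k → a → m → j, length 4.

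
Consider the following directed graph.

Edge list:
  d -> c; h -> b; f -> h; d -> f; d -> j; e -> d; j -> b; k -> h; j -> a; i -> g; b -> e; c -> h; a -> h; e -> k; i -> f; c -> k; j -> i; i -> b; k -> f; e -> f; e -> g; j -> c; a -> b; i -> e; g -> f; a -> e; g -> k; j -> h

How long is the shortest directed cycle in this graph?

4

For each vertex v, BFS finds the shortest path from v back to v.
The shortest such closed walk is d → j → b → e → d, length 4.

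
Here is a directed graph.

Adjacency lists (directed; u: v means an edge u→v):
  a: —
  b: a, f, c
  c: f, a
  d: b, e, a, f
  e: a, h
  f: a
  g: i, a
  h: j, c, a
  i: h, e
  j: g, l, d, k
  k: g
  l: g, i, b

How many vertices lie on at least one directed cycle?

8

A vertex is on a directed cycle iff it belongs to a strongly connected component of size ≥ 2 (or has a self-loop).
The vertices on cycles are {d, e, g, h, i, j, k, l} — 8 in total.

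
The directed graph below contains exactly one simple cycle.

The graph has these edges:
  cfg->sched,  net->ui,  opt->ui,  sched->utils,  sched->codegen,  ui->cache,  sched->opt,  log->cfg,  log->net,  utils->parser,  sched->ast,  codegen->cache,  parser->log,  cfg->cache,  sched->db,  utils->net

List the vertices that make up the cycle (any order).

DFS with gray/black marking from sched:
sched gray
  codegen gray
    cache gray
    cache black
  codegen black
  utils gray
    parser gray
      log gray
        cfg gray
          cfg→sched: sched is gray → back edge
Back edge closes the cycle sched → utils → parser → log → cfg → sched; its vertices are {cfg, log, sched, utils, parser}.

cfg, log, sched, utils, parser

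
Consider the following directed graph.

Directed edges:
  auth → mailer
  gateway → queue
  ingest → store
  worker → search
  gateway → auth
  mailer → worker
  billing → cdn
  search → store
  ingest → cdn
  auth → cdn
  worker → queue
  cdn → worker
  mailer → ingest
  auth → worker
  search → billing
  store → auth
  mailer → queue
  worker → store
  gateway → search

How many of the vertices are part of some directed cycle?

A vertex is on a directed cycle iff it belongs to a strongly connected component of size ≥ 2 (or has a self-loop).
The vertices on cycles are {cdn, auth, store, ingest, mailer, search, worker, billing} — 8 in total.

8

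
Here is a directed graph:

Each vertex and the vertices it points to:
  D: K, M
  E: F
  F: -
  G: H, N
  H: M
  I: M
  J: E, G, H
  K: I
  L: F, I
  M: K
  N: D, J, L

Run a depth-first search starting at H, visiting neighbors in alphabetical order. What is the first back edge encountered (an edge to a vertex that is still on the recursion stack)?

I→M

DFS from H (visiting neighbors in alphabetical order); mark gray on enter, black on exit:
H gray
  M gray
    K gray
      I gray
        I→M: M is gray → back edge
First back edge: I → M.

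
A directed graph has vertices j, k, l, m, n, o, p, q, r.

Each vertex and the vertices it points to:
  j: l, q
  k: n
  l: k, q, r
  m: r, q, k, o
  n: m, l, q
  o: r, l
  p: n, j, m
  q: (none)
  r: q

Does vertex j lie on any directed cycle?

No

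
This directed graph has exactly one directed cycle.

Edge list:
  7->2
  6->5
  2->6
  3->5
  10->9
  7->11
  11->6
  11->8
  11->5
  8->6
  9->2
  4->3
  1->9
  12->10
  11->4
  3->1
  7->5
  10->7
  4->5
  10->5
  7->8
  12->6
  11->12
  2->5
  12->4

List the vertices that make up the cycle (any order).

DFS with gray/black marking from 7:
7 gray
  8 gray
    6 gray
      5 gray
      5 black
    6 black
  8 black
  11 gray
    11→5: 5 black — skip
    11→6: 6 black — skip
    11→8: 8 black — skip
    12 gray
      10 gray
        9 gray
          2 gray
            2→5: 5 black — skip
            2→6: 6 black — skip
          2 black
        9 black
        10→5: 5 black — skip
        10→7: 7 is gray → back edge
Back edge closes the cycle 7 → 11 → 12 → 10 → 7; its vertices are {7, 10, 11, 12}.

7, 10, 11, 12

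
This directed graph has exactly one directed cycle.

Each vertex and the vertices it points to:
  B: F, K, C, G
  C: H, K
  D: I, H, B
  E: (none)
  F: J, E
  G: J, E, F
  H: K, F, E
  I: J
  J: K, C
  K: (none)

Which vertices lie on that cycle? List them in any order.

DFS with gray/black marking from C:
C gray
  H gray
    K gray
    K black
    F gray
      J gray
        J→K: K black — skip
        J→C: C is gray → back edge
Back edge closes the cycle C → H → F → J → C; its vertices are {C, F, H, J}.

C, F, H, J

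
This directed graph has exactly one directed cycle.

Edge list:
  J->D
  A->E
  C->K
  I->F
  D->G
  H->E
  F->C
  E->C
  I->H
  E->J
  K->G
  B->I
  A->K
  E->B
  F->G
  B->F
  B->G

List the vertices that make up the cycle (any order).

B, E, H, I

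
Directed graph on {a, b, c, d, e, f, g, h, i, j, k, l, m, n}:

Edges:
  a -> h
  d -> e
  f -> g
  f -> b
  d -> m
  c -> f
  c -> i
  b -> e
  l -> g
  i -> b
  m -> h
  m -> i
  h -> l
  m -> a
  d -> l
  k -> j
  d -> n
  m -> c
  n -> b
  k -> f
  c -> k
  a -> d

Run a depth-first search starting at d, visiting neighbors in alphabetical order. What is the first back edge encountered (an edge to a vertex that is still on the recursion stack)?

DFS from d (visiting neighbors in alphabetical order); mark gray on enter, black on exit:
d gray
  e gray
  e black
  l gray
    g gray
    g black
  l black
  m gray
    a gray
      a→d: d is gray → back edge
First back edge: a → d.

a→d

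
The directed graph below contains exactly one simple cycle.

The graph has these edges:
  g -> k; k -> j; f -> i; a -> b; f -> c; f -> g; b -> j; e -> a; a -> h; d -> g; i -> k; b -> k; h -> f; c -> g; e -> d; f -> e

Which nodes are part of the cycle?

DFS with gray/black marking from f:
f gray
  e gray
    d gray
      g gray
        k gray
          j gray
          j black
        k black
      g black
    d black
    a gray
      h gray
        h→f: f is gray → back edge
Back edge closes the cycle f → e → a → h → f; its vertices are {a, e, f, h}.

a, e, f, h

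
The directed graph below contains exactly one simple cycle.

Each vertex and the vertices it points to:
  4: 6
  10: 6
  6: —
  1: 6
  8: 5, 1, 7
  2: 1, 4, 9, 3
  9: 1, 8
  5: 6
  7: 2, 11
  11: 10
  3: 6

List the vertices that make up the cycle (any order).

2, 7, 8, 9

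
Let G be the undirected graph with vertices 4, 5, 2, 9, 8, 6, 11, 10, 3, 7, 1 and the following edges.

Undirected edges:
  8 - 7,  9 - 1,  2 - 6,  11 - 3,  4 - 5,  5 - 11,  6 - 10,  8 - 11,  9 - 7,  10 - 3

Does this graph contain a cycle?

No

DFS, tracking each vertex's parent; an edge to a visited non-parent vertex closes a cycle.
Start from 2:
visit 2 (parent –)
  visit 6 (parent 2)
    visit 10 (parent 6)
      10–6: parent, skip
      visit 3 (parent 10)
        visit 11 (parent 3)
          visit 5 (parent 11)
            visit 4 (parent 5)
              4–5: parent, skip
            5–11: parent, skip
          visit 8 (parent 11)
            8–11: parent, skip
            visit 7 (parent 8)
              7–8: parent, skip
              visit 9 (parent 7)
                visit 1 (parent 9)
                  1–9: parent, skip
                9–7: parent, skip
          11–3: parent, skip
        3–10: parent, skip
    6–2: parent, skip
No non-parent visited neighbor found — the graph is a forest.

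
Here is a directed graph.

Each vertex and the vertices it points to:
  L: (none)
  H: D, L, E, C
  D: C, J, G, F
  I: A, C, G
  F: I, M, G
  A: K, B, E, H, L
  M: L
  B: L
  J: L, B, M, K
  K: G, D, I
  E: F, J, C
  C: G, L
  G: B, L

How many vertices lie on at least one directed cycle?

A vertex is on a directed cycle iff it belongs to a strongly connected component of size ≥ 2 (or has a self-loop).
The vertices on cycles are {A, D, E, F, H, I, J, K} — 8 in total.

8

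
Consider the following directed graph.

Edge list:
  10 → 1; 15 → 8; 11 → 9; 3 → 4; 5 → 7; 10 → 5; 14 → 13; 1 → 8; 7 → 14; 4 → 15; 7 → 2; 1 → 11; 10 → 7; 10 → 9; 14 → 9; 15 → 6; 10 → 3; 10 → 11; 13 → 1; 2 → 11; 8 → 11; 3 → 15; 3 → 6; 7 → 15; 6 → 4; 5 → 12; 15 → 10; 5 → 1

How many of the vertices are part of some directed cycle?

7

A vertex is on a directed cycle iff it belongs to a strongly connected component of size ≥ 2 (or has a self-loop).
The vertices on cycles are {3, 4, 5, 6, 7, 10, 15} — 7 in total.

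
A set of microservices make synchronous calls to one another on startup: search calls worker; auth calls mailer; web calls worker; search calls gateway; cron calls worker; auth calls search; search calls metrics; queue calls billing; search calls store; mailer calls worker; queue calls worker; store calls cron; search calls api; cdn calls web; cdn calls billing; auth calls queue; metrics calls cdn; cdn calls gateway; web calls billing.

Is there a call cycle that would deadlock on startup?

No

DFS with white/gray/black marking, starting from cdn:
cdn gray
  gateway gray
  gateway black
  web gray
    worker gray
    worker black
    billing gray
    billing black
  web black
  cdn→billing: billing black — skip
cdn black
metrics gray
  metrics→cdn: cdn black — skip
metrics black
api gray
api black
cron gray
  cron→worker: worker black — skip
cron black
store gray
  store→cron: cron black — skip
store black
queue gray
  queue→worker: worker black — skip
  queue→billing: billing black — skip
queue black
mailer gray
  mailer→worker: worker black — skip
mailer black
auth gray
  auth→mailer: mailer black — skip
  auth→queue: queue black — skip
  search gray
    search→metrics: metrics black — skip
    search→api: api black — skip
    search→store: store black — skip
    search→gateway: gateway black — skip
    search→worker: worker black — skip
  search black
auth black
Every edge goes to a white or black vertex — no back edge, so the graph is acyclic.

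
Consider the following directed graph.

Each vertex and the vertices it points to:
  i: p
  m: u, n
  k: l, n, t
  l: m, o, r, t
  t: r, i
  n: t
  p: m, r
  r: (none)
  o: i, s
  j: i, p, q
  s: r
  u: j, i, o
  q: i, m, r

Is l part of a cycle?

No

l lies on a cycle iff there is a path from l back to itself.
Exploring from l, it never reaches itself; equivalently, its strongly connected component is a singleton.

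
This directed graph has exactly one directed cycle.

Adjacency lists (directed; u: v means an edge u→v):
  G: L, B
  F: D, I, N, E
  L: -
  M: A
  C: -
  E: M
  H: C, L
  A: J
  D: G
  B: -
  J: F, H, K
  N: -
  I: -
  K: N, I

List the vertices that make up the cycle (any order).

DFS with gray/black marking from A:
A gray
  J gray
    F gray
      D gray
        G gray
          L gray
          L black
          B gray
          B black
        G black
      D black
      I gray
      I black
      N gray
      N black
      E gray
        M gray
          M→A: A is gray → back edge
Back edge closes the cycle A → J → F → E → M → A; its vertices are {A, E, F, J, M}.

A, E, F, J, M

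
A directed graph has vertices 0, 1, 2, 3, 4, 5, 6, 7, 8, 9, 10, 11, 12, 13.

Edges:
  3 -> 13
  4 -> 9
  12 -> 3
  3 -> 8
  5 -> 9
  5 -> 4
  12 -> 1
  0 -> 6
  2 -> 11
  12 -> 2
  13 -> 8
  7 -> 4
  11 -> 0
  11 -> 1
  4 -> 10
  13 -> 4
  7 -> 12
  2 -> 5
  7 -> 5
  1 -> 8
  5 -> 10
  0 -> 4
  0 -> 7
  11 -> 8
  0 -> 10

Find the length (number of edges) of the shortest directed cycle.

For each vertex v, BFS finds the shortest path from v back to v.
The shortest such closed walk is 12 → 2 → 11 → 0 → 7 → 12, length 5.

5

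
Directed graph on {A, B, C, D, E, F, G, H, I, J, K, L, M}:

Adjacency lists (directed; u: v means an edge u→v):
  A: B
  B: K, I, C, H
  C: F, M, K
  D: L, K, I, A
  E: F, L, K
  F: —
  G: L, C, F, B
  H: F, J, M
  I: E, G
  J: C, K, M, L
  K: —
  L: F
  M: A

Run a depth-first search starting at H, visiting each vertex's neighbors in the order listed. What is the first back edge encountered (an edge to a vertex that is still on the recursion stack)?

DFS from H (visiting each vertex's neighbors in the order listed); mark gray on enter, black on exit:
H gray
  F gray
  F black
  J gray
    C gray
      C→F: F black — skip
      M gray
        A gray
          B gray
            K gray
            K black
            I gray
              E gray
                E→F: F black — skip
                L gray
                  L→F: F black — skip
                L black
                E→K: K black — skip
              E black
              G gray
                G→L: L black — skip
                G→C: C is gray → back edge
First back edge: G → C.

G→C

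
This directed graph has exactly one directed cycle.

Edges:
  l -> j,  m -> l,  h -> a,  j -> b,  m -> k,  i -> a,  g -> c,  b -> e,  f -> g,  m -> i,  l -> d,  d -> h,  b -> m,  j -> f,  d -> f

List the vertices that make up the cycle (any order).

DFS with gray/black marking from m:
m gray
  i gray
    a gray
    a black
  i black
  k gray
  k black
  l gray
    d gray
      f gray
        g gray
          c gray
          c black
        g black
      f black
      h gray
        h→a: a black — skip
      h black
    d black
    j gray
      b gray
        b→m: m is gray → back edge
Back edge closes the cycle m → l → j → b → m; its vertices are {b, j, l, m}.

b, j, l, m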